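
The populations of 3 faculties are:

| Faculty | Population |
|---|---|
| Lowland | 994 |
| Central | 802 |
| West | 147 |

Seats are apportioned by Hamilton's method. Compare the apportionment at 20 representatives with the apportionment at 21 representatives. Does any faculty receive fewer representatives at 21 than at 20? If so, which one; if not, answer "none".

At 20 seats: Lowland 10, Central 8, West 2.
At 21 seats: Lowland 11, Central 9, West 1.
West drops from 2 to 1.

West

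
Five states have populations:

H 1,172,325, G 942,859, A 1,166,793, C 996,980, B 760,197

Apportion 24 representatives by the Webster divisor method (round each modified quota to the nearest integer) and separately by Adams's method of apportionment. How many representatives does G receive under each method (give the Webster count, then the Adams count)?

Webster: H 6, G 4, A 5, C 5, B 4.
Adams: H 5, G 5, A 5, C 5, B 4.
G gets 4 under Webster and 5 under Adams.

4 and 5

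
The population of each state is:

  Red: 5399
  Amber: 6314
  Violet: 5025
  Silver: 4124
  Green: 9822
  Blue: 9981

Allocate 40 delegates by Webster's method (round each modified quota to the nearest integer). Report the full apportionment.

Standard divisor 40665/40 ≈ 1016.625; standard quotas: Red 5.311, Amber 6.211, Violet 4.943, Silver 4.057, Green 9.661, Blue 9.818.
Rounding to the nearest integer gives Red 5, Amber 6, Violet 5, Silver 4, Green 10, Blue 10 — total 40, matching the house size, so no adjustment is needed.

Red 5; Amber 6; Violet 5; Silver 4; Green 10; Blue 10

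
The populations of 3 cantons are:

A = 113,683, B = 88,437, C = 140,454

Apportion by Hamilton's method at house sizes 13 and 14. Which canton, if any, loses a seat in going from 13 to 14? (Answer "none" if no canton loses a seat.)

B

At 13 seats: A 4, B 4, C 5.
At 14 seats: A 5, B 3, C 6.
B drops from 4 to 3.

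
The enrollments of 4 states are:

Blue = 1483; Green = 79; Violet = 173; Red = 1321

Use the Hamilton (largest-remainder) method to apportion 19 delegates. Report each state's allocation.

Standard divisor: 3056 ÷ 19 ≈ 160.842.
Standard quotas: Blue 9.220, Green 0.491, Violet 1.076, Red 8.213.
Lower quotas: Blue 9, Green 0, Violet 1, Red 8 (sum 18, leaving 1 seat).
Remainders in descending order: Green 0.491, Blue 0.220, Red 0.213, Violet 0.076.
The surplus seat goes to Green.

Blue: 9; Green: 1; Violet: 1; Red: 8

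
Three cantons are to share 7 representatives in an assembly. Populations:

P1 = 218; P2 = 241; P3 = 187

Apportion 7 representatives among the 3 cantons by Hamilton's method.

P1: 2, P2: 3, P3: 2

The standard divisor is 646/7 ≈ 92.286.
Standard quotas: P1 2.362, P2 2.611, P3 2.026.
Lower quotas: P1 2, P2 2, P3 2 (sum 6, leaving 1 seat).
Remainders in descending order: P2 0.611, P1 0.362, P3 0.026.
The surplus seat goes to P2.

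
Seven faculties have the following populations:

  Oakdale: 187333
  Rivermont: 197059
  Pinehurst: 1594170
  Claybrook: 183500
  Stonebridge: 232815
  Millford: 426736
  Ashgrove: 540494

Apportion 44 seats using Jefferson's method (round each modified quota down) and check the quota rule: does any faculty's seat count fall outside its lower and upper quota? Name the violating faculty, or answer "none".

Pinehurst

Standard quotas: Oakdale 2.452, Rivermont 2.579, Pinehurst 20.863, Claybrook 2.401, Stonebridge 3.047, Millford 5.585, Ashgrove 7.073.
Jefferson allocation: Oakdale 2, Rivermont 2, Pinehurst 22, Claybrook 2, Stonebridge 3, Millford 6, Ashgrove 7.
Pinehurst has quota 20.863 (lower 20, upper 21) but receives 22 — outside the quota interval.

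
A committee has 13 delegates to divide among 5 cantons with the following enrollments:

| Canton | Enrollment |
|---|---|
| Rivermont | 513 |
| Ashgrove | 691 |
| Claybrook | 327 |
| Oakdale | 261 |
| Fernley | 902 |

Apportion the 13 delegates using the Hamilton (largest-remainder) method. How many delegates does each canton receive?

Total 2694; standard divisor 2694/13 ≈ 207.231.
Standard quotas: Rivermont 2.476, Ashgrove 3.334, Claybrook 1.578, Oakdale 1.259, Fernley 4.353.
Lower quotas: Rivermont 2, Ashgrove 3, Claybrook 1, Oakdale 1, Fernley 4 (sum 11, leaving 2 seats).
Remainders in descending order: Claybrook 0.578, Rivermont 0.476, Fernley 0.353, Ashgrove 0.334, Oakdale 0.259.
The surplus seats go to Claybrook, Rivermont.

Rivermont 3, Ashgrove 3, Claybrook 2, Oakdale 1, Fernley 4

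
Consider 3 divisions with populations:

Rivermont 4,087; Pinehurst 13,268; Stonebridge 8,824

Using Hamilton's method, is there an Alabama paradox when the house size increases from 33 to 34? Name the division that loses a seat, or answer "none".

none

At 33 seats: Rivermont 5, Pinehurst 17, Stonebridge 11.
At 34 seats: Rivermont 5, Pinehurst 17, Stonebridge 12.
No division's allocation decreased.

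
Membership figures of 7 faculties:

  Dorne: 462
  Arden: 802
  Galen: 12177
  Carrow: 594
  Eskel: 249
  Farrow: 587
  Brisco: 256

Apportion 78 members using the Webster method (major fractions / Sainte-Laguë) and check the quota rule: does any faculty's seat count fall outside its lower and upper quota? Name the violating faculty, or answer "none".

Galen

Standard quotas: Dorne 2.382, Arden 4.135, Galen 62.789, Carrow 3.063, Eskel 1.284, Farrow 3.027, Brisco 1.320.
Webster allocation: Dorne 2, Arden 4, Galen 64, Carrow 3, Eskel 1, Farrow 3, Brisco 1.
Galen has quota 62.789 (lower 62, upper 63) but receives 64 — outside the quota interval.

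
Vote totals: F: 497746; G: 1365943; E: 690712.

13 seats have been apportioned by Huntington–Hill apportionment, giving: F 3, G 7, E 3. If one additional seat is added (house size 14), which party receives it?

Priority for the next seat is population ÷ (√(s·(s+1))).
Priorities: F 143686.894, G 182531.811, E 199391.380.
Highest priority: E.

E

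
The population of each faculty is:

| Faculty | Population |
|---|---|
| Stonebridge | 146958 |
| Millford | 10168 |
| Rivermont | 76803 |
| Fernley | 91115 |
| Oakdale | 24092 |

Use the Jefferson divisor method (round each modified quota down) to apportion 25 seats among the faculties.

Stonebridge: 11; Millford: 0; Rivermont: 6; Fernley: 7; Oakdale: 1

Standard divisor 349136/25 ≈ 13965.44; standard quotas: Stonebridge 10.523, Millford 0.728, Rivermont 5.500, Fernley 6.524, Oakdale 1.725.
Rounding down gives 10, 0, 5, 6, 1 = 22 seats, so the divisor must be adjusted.
With modified divisor 12500: modified quotas Stonebridge 11.757, Millford 0.813, Rivermont 6.144, Fernley 7.289, Oakdale 1.927.
Rounding down: Stonebridge 11, Millford 0, Rivermont 6, Fernley 7, Oakdale 1 (total 25).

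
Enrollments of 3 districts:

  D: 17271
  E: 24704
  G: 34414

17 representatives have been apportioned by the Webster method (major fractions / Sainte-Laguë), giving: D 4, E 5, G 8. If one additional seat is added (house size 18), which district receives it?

Priority for the next seat is population ÷ (current seats + 0.5).
Priorities: D 3838.000, E 4491.636, G 4048.706.
Highest priority: E.

E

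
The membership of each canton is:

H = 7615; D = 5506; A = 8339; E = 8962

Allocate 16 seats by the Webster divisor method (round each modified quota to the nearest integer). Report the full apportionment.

Standard divisor 30422/16 ≈ 1901.375; standard quotas: H 4.005, D 2.896, A 4.386, E 4.713.
Rounding to the nearest integer gives H 4, D 3, A 4, E 5 — total 16, matching the house size, so no adjustment is needed.

H: 4; D: 3; A: 4; E: 5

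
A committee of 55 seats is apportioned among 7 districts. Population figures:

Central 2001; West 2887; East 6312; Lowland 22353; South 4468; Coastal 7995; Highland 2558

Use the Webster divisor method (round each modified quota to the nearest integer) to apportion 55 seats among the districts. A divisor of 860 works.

With modified divisor 860: modified quotas Central 2.327, West 3.357, East 7.340, Lowland 25.992, South 5.195, Coastal 9.297, Highland 2.974.
Rounding to the nearest integer: Central 2, West 3, East 7, Lowland 26, South 5, Coastal 9, Highland 3 (total 55).

Central 2; West 3; East 7; Lowland 26; South 5; Coastal 9; Highland 3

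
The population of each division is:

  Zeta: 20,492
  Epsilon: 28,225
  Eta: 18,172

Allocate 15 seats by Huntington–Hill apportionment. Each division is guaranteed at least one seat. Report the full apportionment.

Zeta 5, Epsilon 6, Eta 4

With divisor 4469: modified quotas Zeta 4.585, Epsilon 6.316, Eta 4.066.
Geometric-mean thresholds: Zeta √(4·5)=4.472, Epsilon √(6·7)=6.481, Eta √(4·5)=4.472.
Each quota rounded against its threshold gives Zeta 5, Epsilon 6, Eta 4 (total 15).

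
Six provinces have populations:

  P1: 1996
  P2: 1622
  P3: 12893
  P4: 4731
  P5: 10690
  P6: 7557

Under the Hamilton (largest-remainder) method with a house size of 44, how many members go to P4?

5

Total 39489; standard divisor 39489/44 ≈ 897.477.
Standard quotas: P1 2.2240, P2 1.8073, P3 14.3658, P4 5.2714, P5 11.9112, P6 8.4203.
Lower quotas: P1 2, P2 1, P3 14, P4 5, P5 11, P6 8 (sum 41, leaving 3 seats).
Remainders in descending order: P5 0.9112, P2 0.8073, P6 0.4203, P3 0.3658, P4 0.2714, P1 0.2240.
Largest remainders: P5, P2, P6 receive the extra seats.
P4 receives 5.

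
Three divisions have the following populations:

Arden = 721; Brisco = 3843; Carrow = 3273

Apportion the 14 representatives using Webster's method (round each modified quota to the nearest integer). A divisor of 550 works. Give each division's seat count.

With modified divisor 550: modified quotas Arden 1.311, Brisco 6.987, Carrow 5.951.
Rounding to the nearest integer: Arden 1, Brisco 7, Carrow 6 (total 14).

Arden: 1, Brisco: 7, Carrow: 6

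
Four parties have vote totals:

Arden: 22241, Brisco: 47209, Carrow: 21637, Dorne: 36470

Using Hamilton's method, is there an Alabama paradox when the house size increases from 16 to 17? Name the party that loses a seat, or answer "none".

At 16 seats: Arden 3, Brisco 6, Carrow 3, Dorne 4.
At 17 seats: Arden 3, Brisco 6, Carrow 3, Dorne 5.
No party's allocation decreased.

none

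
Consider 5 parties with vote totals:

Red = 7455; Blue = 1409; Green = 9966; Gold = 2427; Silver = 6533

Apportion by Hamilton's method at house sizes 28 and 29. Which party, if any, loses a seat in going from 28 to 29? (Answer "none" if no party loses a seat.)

none

At 28 seats: Red 8, Blue 1, Green 10, Gold 2, Silver 7.
At 29 seats: Red 8, Blue 1, Green 10, Gold 3, Silver 7.
No party's allocation decreased.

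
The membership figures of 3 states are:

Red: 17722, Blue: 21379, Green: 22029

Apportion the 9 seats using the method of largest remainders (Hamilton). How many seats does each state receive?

Red 3, Blue 3, Green 3

The standard divisor is 61130/9 ≈ 6792.222.
Standard quotas: Red 2.6092, Blue 3.1476, Green 3.2433.
Lower quotas: Red 2, Blue 3, Green 3 (sum 8, leaving 1 seat).
Remainders in descending order: Red 0.6092, Green 0.2433, Blue 0.1476.
Largest remainder: Red receives the extra seat.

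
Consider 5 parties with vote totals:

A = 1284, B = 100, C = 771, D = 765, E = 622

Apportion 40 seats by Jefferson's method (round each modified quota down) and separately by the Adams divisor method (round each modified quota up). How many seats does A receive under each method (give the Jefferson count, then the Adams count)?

Jefferson: A 15, B 1, C 9, D 8, E 7.
Adams: A 14, B 2, C 9, D 8, E 7.
A gets 15 under Jefferson and 14 under Adams.

15 and 14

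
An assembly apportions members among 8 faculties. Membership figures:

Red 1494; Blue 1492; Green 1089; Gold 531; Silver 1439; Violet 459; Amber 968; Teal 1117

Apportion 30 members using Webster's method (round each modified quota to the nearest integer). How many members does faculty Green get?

4

Standard divisor 8589/30 ≈ 286.3; standard quotas: Red 5.218, Blue 5.211, Green 3.804, Gold 1.855, Silver 5.026, Violet 1.603, Amber 3.381, Teal 3.902.
Rounding to the nearest integer gives Red 5, Blue 5, Green 4, Gold 2, Silver 5, Violet 2, Amber 3, Teal 4 — total 30, matching the house size, so no adjustment is needed.
Green receives 4.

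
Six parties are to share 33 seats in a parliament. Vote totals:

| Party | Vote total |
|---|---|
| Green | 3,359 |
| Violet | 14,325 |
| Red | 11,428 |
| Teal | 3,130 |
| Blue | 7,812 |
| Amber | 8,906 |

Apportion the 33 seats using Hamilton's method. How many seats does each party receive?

Green 2; Violet 10; Red 8; Teal 2; Blue 5; Amber 6

Standard divisor: 48960 ÷ 33 ≈ 1483.636.
Standard quotas: Green 2.2640, Violet 9.6553, Red 7.7027, Teal 2.1097, Blue 5.2654, Amber 6.0028.
Lower quotas: Green 2, Violet 9, Red 7, Teal 2, Blue 5, Amber 6 (sum 31, leaving 2 seats).
Remainders in descending order: Red 0.7027, Violet 0.6553, Blue 0.2654, Green 0.2640, Teal 0.1097, Amber 0.0028.
Largest remainders: Red, Violet receive the extra seats.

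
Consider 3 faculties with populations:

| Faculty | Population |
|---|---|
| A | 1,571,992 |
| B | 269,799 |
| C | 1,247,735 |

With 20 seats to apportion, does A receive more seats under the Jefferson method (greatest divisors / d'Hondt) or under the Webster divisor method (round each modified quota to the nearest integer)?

Jefferson: A 11, B 1, C 8.
Webster: A 10, B 2, C 8.
A gets 11 under Jefferson and 10 under Webster.

Jefferson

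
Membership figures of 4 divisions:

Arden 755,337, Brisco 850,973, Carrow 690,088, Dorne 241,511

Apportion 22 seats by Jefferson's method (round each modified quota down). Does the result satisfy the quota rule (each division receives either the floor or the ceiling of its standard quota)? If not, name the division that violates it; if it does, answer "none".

none

Standard quotas: Arden 6.548, Brisco 7.377, Carrow 5.982, Dorne 2.094.
Jefferson allocation: Arden 7, Brisco 7, Carrow 6, Dorne 2.
Every allocation lies between the lower and upper quota.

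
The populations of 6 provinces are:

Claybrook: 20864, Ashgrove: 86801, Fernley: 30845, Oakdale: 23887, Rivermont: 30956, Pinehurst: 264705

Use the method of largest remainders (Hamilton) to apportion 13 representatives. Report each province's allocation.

Total 458058; standard divisor 458058/13 ≈ 35235.231.
Standard quotas: Claybrook 0.5921, Ashgrove 2.4635, Fernley 0.8754, Oakdale 0.6779, Rivermont 0.8786, Pinehurst 7.5125.
Lower quotas: Claybrook 0, Ashgrove 2, Fernley 0, Oakdale 0, Rivermont 0, Pinehurst 7 (sum 9, leaving 4 seats).
Remainders in descending order: Rivermont 0.8786, Fernley 0.8754, Oakdale 0.6779, Claybrook 0.5921, Pinehurst 0.5125, Ashgrove 0.4635.
The surplus seats go to Rivermont, Fernley, Oakdale, Claybrook.

Claybrook 1, Ashgrove 2, Fernley 1, Oakdale 1, Rivermont 1, Pinehurst 7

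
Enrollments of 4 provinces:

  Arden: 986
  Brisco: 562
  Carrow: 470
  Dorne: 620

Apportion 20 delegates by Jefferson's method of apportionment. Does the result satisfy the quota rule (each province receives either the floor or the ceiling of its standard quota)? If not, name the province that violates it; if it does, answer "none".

Standard quotas: Arden 7.475, Brisco 4.261, Carrow 3.563, Dorne 4.701.
Jefferson allocation: Arden 8, Brisco 4, Carrow 3, Dorne 5.
Every allocation lies between the lower and upper quota.

none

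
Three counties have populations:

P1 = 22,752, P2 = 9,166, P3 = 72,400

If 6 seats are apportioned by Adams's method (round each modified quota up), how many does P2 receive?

1

Standard divisor 104318/6 ≈ 17386.333; standard quotas: P1 1.309, P2 0.527, P3 4.164.
Rounding up gives 2, 1, 5 = 8 seats, so the divisor must be adjusted.
With modified divisor 23400: modified quotas P1 0.972, P2 0.392, P3 3.094.
Rounding up: P1 1, P2 1, P3 4 (total 6).
P2 receives 1.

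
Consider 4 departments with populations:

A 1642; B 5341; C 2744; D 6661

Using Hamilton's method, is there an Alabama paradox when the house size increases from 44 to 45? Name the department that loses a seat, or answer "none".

At 44 seats: A 5, B 14, C 7, D 18.
At 45 seats: A 4, B 15, C 8, D 18.
A drops from 5 to 4.

A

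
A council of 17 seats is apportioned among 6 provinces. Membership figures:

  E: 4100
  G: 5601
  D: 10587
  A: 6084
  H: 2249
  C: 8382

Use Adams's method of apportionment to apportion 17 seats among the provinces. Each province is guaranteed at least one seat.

E=2, G=3, D=4, A=3, H=1, C=4

Standard divisor 37003/17 ≈ 2176.647; standard quotas: E 1.884, G 2.573, D 4.864, A 2.795, H 1.033, C 3.851.
Rounding up gives 2, 3, 5, 3, 2, 4 = 19 seats, so the divisor must be adjusted.
With modified divisor 2700: modified quotas E 1.519, G 2.074, D 3.921, A 2.253, H 0.833, C 3.104.
Rounding up: E 2, G 3, D 4, A 3, H 1, C 4 (total 17).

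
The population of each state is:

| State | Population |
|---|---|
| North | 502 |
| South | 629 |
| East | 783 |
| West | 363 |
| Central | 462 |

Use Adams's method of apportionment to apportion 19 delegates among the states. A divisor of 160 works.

With modified divisor 160: modified quotas North 3.138, South 3.931, East 4.894, West 2.269, Central 2.888.
Rounding up: North 4, South 4, East 5, West 3, Central 3 (total 19).

North=4, South=4, East=5, West=3, Central=3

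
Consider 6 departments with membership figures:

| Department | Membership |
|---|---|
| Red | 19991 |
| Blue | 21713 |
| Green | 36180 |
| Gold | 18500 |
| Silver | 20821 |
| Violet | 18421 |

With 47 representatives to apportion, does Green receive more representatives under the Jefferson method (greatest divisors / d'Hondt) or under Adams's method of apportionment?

Jefferson: Red 7, Blue 8, Green 13, Gold 6, Silver 7, Violet 6.
Adams: Red 7, Blue 8, Green 12, Gold 7, Silver 7, Violet 6.
Green gets 13 under Jefferson and 12 under Adams.

Jefferson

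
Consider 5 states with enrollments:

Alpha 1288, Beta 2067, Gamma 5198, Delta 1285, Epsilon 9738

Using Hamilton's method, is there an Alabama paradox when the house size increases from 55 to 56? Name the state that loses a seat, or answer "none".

Delta

At 55 seats: Alpha 4, Beta 6, Gamma 14, Delta 4, Epsilon 27.
At 56 seats: Alpha 4, Beta 6, Gamma 15, Delta 3, Epsilon 28.
Delta drops from 4 to 3.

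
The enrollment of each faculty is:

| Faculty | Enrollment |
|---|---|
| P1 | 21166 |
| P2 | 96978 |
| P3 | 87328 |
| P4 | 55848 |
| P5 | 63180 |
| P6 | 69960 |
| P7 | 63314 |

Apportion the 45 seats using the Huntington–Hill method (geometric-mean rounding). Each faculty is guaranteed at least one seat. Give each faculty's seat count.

P1=2, P2=10, P3=9, P4=5, P5=6, P6=7, P7=6

With divisor 10209: modified quotas P1 2.073, P2 9.499, P3 8.554, P4 5.470, P5 6.189, P6 6.853, P7 6.202.
Geometric-mean thresholds: P1 √(2·3)=2.449, P2 √(9·10)=9.487, P3 √(8·9)=8.485, P4 √(5·6)=5.477, P5 √(6·7)=6.481, P6 √(6·7)=6.481, P7 √(6·7)=6.481.
Each quota rounded against its threshold gives P1 2, P2 10, P3 9, P4 5, P5 6, P6 7, P7 6 (total 45).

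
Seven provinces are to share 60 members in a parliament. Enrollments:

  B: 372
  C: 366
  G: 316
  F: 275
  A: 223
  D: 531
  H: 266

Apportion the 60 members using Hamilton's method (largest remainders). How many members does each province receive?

The standard divisor is 2349/60 ≈ 39.15.
Standard quotas: B 9.502, C 9.349, G 8.072, F 7.024, A 5.696, D 13.563, H 6.794.
Lower quotas: B 9, C 9, G 8, F 7, A 5, D 13, H 6 (sum 57, leaving 3 seats).
Remainders in descending order: H 0.794, A 0.696, D 0.563, B 0.502, C 0.349, G 0.072, F 0.024.
Largest remainders: H, A, D receive the extra seats.

B=9, C=9, G=8, F=7, A=6, D=14, H=7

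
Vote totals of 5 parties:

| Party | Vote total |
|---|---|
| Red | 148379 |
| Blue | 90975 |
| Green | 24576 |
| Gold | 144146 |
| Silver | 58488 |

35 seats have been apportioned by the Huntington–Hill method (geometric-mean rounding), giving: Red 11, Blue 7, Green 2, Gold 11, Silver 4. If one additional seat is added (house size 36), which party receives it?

Silver

Priority for the next seat is population ÷ (√(s·(s+1))).
Priorities: Red 12914.734, Blue 12157.046, Green 10033.110, Gold 12546.299, Silver 13078.314.
Highest priority: Silver.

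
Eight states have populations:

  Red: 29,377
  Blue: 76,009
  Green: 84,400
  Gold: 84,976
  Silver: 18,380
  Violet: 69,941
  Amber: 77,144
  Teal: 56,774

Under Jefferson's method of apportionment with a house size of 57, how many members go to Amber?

Standard divisor 497001/57 ≈ 8719.316; standard quotas: Red 3.369, Blue 8.717, Green 9.680, Gold 9.746, Silver 2.108, Violet 8.021, Amber 8.847, Teal 6.511.
Rounding down gives 3, 8, 9, 9, 2, 8, 8, 6 = 53 seats, so the divisor must be adjusted.
With modified divisor 8300: modified quotas Red 3.539, Blue 9.158, Green 10.169, Gold 10.238, Silver 2.214, Violet 8.427, Amber 9.294, Teal 6.840.
Rounding down: Red 3, Blue 9, Green 10, Gold 10, Silver 2, Violet 8, Amber 9, Teal 6 (total 57).
Amber receives 9.

9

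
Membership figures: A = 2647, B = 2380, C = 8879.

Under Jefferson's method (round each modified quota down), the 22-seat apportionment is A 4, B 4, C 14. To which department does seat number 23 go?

Priority for the next seat is population ÷ (current seats + 1).
Priorities: A 529.400, B 476.000, C 591.933.
Highest priority: C.

C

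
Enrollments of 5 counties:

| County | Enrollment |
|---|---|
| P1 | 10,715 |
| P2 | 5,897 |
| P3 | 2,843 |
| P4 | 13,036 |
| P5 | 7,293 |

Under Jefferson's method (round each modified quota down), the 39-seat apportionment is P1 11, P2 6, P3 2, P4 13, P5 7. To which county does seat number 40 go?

Priority for the next seat is population ÷ (current seats + 1).
Priorities: P1 892.917, P2 842.429, P3 947.667, P4 931.143, P5 911.625.
Highest priority: P3.

P3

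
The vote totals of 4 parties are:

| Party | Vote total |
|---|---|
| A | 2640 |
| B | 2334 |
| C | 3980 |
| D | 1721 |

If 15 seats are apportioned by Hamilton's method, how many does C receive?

Standard divisor: 10675 ÷ 15 ≈ 711.667.
Standard quotas: A 3.710, B 3.280, C 5.593, D 2.418.
Lower quotas: A 3, B 3, C 5, D 2 (sum 13, leaving 2 seats).
Remainders in descending order: A 0.710, C 0.593, D 0.418, B 0.280.
The surplus seats go to A, C.
C receives 6.

6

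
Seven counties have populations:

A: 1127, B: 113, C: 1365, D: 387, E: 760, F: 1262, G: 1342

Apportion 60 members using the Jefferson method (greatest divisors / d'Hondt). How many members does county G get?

13

Standard divisor 6356/60 ≈ 105.933; standard quotas: A 10.639, B 1.067, C 12.885, D 3.653, E 7.174, F 11.913, G 12.668.
Rounding down gives 10, 1, 12, 3, 7, 11, 12 = 56 seats, so the divisor must be adjusted.
With modified divisor 100: modified quotas A 11.270, B 1.130, C 13.650, D 3.870, E 7.600, F 12.620, G 13.420.
Rounding down: A 11, B 1, C 13, D 3, E 7, F 12, G 13 (total 60).
G receives 13.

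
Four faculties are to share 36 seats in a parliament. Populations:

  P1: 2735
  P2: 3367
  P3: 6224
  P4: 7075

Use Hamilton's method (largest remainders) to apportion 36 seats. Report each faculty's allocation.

Standard divisor: 19401 ÷ 36 ≈ 538.917.
Standard quotas: P1 5.0750, P2 6.2477, P3 11.5491, P4 13.1282.
Lower quotas: P1 5, P2 6, P3 11, P4 13 (sum 35, leaving 1 seat).
Remainders in descending order: P3 0.5491, P2 0.2477, P4 0.1282, P1 0.0750.
The surplus seat goes to P3.

P1=5, P2=6, P3=12, P4=13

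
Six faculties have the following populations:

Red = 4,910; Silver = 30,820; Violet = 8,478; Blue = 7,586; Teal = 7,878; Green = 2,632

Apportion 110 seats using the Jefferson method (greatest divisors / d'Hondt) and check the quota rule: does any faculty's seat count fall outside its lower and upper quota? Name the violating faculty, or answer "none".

Standard quotas: Red 8.669, Silver 54.414, Violet 14.968, Blue 13.393, Teal 13.909, Green 4.647.
Jefferson allocation: Red 8, Silver 56, Violet 15, Blue 13, Teal 14, Green 4.
Silver has quota 54.414 (lower 54, upper 55) but receives 56 — outside the quota interval.

Silver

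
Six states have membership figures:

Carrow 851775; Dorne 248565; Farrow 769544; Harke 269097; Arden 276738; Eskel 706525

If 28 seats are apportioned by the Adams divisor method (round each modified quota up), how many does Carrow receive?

7

Standard divisor 3122244/28 ≈ 111508.714; standard quotas: Carrow 7.639, Dorne 2.229, Farrow 6.901, Harke 2.413, Arden 2.482, Eskel 6.336.
Rounding up gives 8, 3, 7, 3, 3, 7 = 31 seats, so the divisor must be adjusted.
With modified divisor 126300: modified quotas Carrow 6.744, Dorne 1.968, Farrow 6.093, Harke 2.131, Arden 2.191, Eskel 5.594.
Rounding up: Carrow 7, Dorne 2, Farrow 7, Harke 3, Arden 3, Eskel 6 (total 28).
Carrow receives 7.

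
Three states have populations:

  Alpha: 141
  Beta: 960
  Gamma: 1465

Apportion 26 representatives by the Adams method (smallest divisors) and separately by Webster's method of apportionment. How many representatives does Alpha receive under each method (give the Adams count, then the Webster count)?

2 and 1

Adams: Alpha 2, Beta 10, Gamma 14.
Webster: Alpha 1, Beta 10, Gamma 15.
Alpha gets 2 under Adams and 1 under Webster.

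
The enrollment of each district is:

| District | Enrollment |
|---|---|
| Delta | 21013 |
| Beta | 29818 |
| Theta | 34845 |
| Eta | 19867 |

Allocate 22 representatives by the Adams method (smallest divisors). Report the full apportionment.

Delta: 5, Beta: 6, Theta: 7, Eta: 4

Standard divisor 105543/22 ≈ 4797.409; standard quotas: Delta 4.380, Beta 6.215, Theta 7.263, Eta 4.141.
Rounding up gives 5, 7, 8, 5 = 25 seats, so the divisor must be adjusted.
With modified divisor 5100: modified quotas Delta 4.120, Beta 5.847, Theta 6.832, Eta 3.895.
Rounding up: Delta 5, Beta 6, Theta 7, Eta 4 (total 22).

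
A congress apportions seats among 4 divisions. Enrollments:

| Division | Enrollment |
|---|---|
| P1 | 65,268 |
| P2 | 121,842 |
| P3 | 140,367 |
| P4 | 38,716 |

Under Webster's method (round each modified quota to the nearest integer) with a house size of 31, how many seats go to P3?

Standard divisor 366193/31 ≈ 11812.677; standard quotas: P1 5.525, P2 10.315, P3 11.883, P4 3.277.
Rounding to the nearest integer gives P1 6, P2 10, P3 12, P4 3 — total 31, matching the house size, so no adjustment is needed.
P3 receives 12.

12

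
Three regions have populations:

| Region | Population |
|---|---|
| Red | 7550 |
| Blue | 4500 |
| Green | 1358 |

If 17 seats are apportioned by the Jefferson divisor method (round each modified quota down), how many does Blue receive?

Standard divisor 13408/17 ≈ 788.706; standard quotas: Red 9.573, Blue 5.706, Green 1.722.
Rounding down gives 9, 5, 1 = 15 seats, so the divisor must be adjusted.
With modified divisor 700: modified quotas Red 10.786, Blue 6.429, Green 1.940.
Rounding down: Red 10, Blue 6, Green 1 (total 17).
Blue receives 6.

6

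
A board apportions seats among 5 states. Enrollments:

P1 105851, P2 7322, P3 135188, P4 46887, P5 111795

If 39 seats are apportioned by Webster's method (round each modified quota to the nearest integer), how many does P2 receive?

Standard divisor 407043/39 ≈ 10437; standard quotas: P1 10.142, P2 0.702, P3 12.953, P4 4.492, P5 10.711.
Rounding to the nearest integer gives P1 10, P2 1, P3 13, P4 4, P5 11 — total 39, matching the house size, so no adjustment is needed.
P2 receives 1.

1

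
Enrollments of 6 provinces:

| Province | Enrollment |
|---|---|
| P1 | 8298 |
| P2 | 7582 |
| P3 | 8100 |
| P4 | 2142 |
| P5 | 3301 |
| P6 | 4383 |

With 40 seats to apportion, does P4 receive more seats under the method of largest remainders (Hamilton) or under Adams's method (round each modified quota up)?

Hamilton: P1 10, P2 9, P3 10, P4 2, P5 4, P6 5.
Adams: P1 10, P2 9, P3 9, P4 3, P5 4, P6 5.
P4 gets 2 under Hamilton and 3 under Adams.

Adams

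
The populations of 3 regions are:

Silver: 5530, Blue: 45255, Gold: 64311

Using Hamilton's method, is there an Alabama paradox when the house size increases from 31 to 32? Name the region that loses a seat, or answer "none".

At 31 seats: Silver 2, Blue 12, Gold 17.
At 32 seats: Silver 1, Blue 13, Gold 18.
Silver drops from 2 to 1.

Silver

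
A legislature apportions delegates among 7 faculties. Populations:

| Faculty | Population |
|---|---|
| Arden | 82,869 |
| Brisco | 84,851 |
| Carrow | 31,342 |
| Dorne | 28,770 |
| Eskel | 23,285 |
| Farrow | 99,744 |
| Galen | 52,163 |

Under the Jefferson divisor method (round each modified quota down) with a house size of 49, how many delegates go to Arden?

Standard divisor 403024/49 ≈ 8224.98; standard quotas: Arden 10.075, Brisco 10.316, Carrow 3.811, Dorne 3.498, Eskel 2.831, Farrow 12.127, Galen 6.342.
Rounding down gives 10, 10, 3, 3, 2, 12, 6 = 46 seats, so the divisor must be adjusted.
With modified divisor 7690: modified quotas Arden 10.776, Brisco 11.034, Carrow 4.076, Dorne 3.741, Eskel 3.028, Farrow 12.971, Galen 6.783.
Rounding down: Arden 10, Brisco 11, Carrow 4, Dorne 3, Eskel 3, Farrow 12, Galen 6 (total 49).
Arden receives 10.

10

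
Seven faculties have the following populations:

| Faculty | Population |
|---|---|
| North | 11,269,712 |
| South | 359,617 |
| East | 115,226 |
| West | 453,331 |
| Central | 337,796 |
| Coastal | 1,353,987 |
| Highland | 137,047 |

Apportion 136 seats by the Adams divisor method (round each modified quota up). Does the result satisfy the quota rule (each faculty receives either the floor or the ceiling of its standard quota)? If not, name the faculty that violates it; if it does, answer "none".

Standard quotas: North 109.269, South 3.487, East 1.117, West 4.395, Central 3.275, Coastal 13.128, Highland 1.329.
Adams allocation: North 106, South 4, East 2, West 5, Central 4, Coastal 13, Highland 2.
North has quota 109.269 (lower 109, upper 110) but receives 106 — outside the quota interval.

North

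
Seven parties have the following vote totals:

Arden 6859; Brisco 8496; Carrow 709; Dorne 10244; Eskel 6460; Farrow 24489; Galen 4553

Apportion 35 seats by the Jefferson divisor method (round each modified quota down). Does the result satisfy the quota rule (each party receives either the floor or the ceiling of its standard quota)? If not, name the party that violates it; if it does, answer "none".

Standard quotas: Arden 3.884, Brisco 4.811, Carrow 0.401, Dorne 5.801, Eskel 3.658, Farrow 13.867, Galen 2.578.
Jefferson allocation: Arden 4, Brisco 5, Carrow 0, Dorne 6, Eskel 3, Farrow 15, Galen 2.
Farrow has quota 13.867 (lower 13, upper 14) but receives 15 — outside the quota interval.

Farrow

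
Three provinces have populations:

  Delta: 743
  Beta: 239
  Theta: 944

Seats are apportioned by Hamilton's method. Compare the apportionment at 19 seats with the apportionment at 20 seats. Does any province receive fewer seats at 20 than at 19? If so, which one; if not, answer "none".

At 19 seats: Delta 7, Beta 3, Theta 9.
At 20 seats: Delta 8, Beta 2, Theta 10.
Beta drops from 3 to 2.

Beta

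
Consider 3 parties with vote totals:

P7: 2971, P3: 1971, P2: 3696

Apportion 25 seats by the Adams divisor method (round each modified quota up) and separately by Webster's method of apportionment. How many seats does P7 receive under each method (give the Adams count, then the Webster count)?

9 and 8

Adams: P7 9, P3 6, P2 10.
Webster: P7 8, P3 6, P2 11.
P7 gets 9 under Adams and 8 under Webster.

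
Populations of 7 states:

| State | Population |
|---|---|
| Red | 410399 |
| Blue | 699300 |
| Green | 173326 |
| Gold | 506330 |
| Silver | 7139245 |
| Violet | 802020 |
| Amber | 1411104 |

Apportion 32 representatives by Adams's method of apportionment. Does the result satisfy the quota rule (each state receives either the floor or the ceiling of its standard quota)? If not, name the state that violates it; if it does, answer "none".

Silver

Standard quotas: Red 1.179, Blue 2.008, Green 0.498, Gold 1.454, Silver 20.505, Violet 2.303, Amber 4.053.
Adams allocation: Red 2, Blue 2, Green 1, Gold 2, Silver 18, Violet 3, Amber 4.
Silver has quota 20.505 (lower 20, upper 21) but receives 18 — outside the quota interval.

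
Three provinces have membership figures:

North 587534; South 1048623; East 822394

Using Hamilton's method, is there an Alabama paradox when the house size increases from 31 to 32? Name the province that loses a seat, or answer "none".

At 31 seats: North 8, South 13, East 10.
At 32 seats: North 7, South 14, East 11.
North drops from 8 to 7.

North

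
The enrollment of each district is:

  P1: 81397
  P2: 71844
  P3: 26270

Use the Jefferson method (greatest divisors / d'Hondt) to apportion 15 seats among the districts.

Standard divisor 179511/15 ≈ 11967.4; standard quotas: P1 6.802, P2 6.003, P3 2.195.
Rounding down gives 6, 6, 2 = 14 seats, so the divisor must be adjusted.
With modified divisor 10900: modified quotas P1 7.468, P2 6.591, P3 2.410.
Rounding down: P1 7, P2 6, P3 2 (total 15).

P1=7; P2=6; P3=2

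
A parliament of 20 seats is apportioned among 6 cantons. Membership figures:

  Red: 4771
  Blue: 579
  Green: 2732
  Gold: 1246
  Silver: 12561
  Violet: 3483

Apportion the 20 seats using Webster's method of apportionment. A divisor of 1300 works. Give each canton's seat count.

With modified divisor 1300: modified quotas Red 3.670, Blue 0.445, Green 2.102, Gold 0.958, Silver 9.662, Violet 2.679.
Rounding to the nearest integer: Red 4, Blue 0, Green 2, Gold 1, Silver 10, Violet 3 (total 20).

Red: 4, Blue: 0, Green: 2, Gold: 1, Silver: 10, Violet: 3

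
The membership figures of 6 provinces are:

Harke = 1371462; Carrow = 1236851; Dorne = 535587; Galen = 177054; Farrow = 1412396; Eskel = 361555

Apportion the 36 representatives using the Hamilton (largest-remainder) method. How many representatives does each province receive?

Harke 10, Carrow 9, Dorne 4, Galen 1, Farrow 10, Eskel 2

Total 5094905; standard divisor 5094905/36 ≈ 141525.139.
Standard quotas: Harke 9.6906, Carrow 8.7394, Dorne 3.7844, Galen 1.2510, Farrow 9.9798, Eskel 2.5547.
Lower quotas: Harke 9, Carrow 8, Dorne 3, Galen 1, Farrow 9, Eskel 2 (sum 32, leaving 4 seats).
Remainders in descending order: Farrow 0.9798, Dorne 0.7844, Carrow 0.7394, Harke 0.6906, Eskel 0.5547, Galen 0.2510.
Largest remainders: Farrow, Dorne, Carrow, Harke receive the extra seats.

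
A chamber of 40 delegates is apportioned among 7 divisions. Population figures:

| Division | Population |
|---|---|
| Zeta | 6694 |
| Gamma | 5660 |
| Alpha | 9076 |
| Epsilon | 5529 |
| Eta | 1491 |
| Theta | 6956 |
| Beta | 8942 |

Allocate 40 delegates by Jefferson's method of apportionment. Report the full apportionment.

Zeta 6, Gamma 5, Alpha 9, Epsilon 5, Eta 1, Theta 6, Beta 8

Standard divisor 44348/40 ≈ 1108.7; standard quotas: Zeta 6.038, Gamma 5.105, Alpha 8.186, Epsilon 4.987, Eta 1.345, Theta 6.274, Beta 8.065.
Rounding down gives 6, 5, 8, 4, 1, 6, 8 = 38 seats, so the divisor must be adjusted.
With modified divisor 1000: modified quotas Zeta 6.694, Gamma 5.660, Alpha 9.076, Epsilon 5.529, Eta 1.491, Theta 6.956, Beta 8.942.
Rounding down: Zeta 6, Gamma 5, Alpha 9, Epsilon 5, Eta 1, Theta 6, Beta 8 (total 40).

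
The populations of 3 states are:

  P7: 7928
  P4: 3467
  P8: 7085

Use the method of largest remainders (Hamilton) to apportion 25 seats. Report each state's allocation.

P7: 11, P4: 5, P8: 9

Total 18480; standard divisor 18480/25 ≈ 739.2.
Standard quotas: P7 10.7251, P4 4.6902, P8 9.5847.
Lower quotas: P7 10, P4 4, P8 9 (sum 23, leaving 2 seats).
Remainders in descending order: P7 0.7251, P4 0.6902, P8 0.5847.
The surplus seats go to P7, P4.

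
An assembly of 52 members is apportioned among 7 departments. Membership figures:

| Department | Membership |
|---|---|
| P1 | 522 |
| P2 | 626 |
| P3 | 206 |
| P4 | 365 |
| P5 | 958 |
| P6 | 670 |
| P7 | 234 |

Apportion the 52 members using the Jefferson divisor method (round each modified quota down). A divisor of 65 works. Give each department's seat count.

P1 8; P2 9; P3 3; P4 5; P5 14; P6 10; P7 3

With modified divisor 65: modified quotas P1 8.031, P2 9.631, P3 3.169, P4 5.615, P5 14.738, P6 10.308, P7 3.600.
Rounding down: P1 8, P2 9, P3 3, P4 5, P5 14, P6 10, P7 3 (total 52).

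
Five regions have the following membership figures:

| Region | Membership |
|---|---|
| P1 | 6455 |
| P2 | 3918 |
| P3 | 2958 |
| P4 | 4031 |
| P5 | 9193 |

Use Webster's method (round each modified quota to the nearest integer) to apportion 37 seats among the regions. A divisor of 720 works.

With modified divisor 720: modified quotas P1 8.965, P2 5.442, P3 4.108, P4 5.599, P5 12.768.
Rounding to the nearest integer: P1 9, P2 5, P3 4, P4 6, P5 13 (total 37).

P1: 9; P2: 5; P3: 4; P4: 6; P5: 13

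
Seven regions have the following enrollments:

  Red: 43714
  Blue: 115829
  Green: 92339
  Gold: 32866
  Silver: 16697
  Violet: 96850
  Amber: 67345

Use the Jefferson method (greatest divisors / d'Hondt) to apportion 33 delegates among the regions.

Standard divisor 465640/33 ≈ 14110.303; standard quotas: Red 3.098, Blue 8.209, Green 6.544, Gold 2.329, Silver 1.183, Violet 6.864, Amber 4.773.
Rounding down gives 3, 8, 6, 2, 1, 6, 4 = 30 seats, so the divisor must be adjusted.
With modified divisor 13000: modified quotas Red 3.363, Blue 8.910, Green 7.103, Gold 2.528, Silver 1.284, Violet 7.450, Amber 5.180.
Rounding down: Red 3, Blue 8, Green 7, Gold 2, Silver 1, Violet 7, Amber 5 (total 33).

Red: 3; Blue: 8; Green: 7; Gold: 2; Silver: 1; Violet: 7; Amber: 5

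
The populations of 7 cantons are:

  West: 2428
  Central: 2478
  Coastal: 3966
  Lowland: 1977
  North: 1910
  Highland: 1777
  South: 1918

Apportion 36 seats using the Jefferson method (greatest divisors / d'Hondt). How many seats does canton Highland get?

Standard divisor 16454/36 ≈ 457.056; standard quotas: West 5.312, Central 5.422, Coastal 8.677, Lowland 4.326, North 4.179, Highland 3.888, South 4.196.
Rounding down gives 5, 5, 8, 4, 4, 3, 4 = 33 seats, so the divisor must be adjusted.
With modified divisor 410: modified quotas West 5.922, Central 6.044, Coastal 9.673, Lowland 4.822, North 4.659, Highland 4.334, South 4.678.
Rounding down: West 5, Central 6, Coastal 9, Lowland 4, North 4, Highland 4, South 4 (total 36).
Highland receives 4.

4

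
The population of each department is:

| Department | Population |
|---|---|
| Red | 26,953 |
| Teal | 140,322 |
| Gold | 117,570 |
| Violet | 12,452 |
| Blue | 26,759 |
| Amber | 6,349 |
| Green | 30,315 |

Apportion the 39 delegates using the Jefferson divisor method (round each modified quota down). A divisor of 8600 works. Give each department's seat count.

Red=3, Teal=16, Gold=13, Violet=1, Blue=3, Amber=0, Green=3

With modified divisor 8600: modified quotas Red 3.134, Teal 16.317, Gold 13.671, Violet 1.448, Blue 3.112, Amber 0.738, Green 3.525.
Rounding down: Red 3, Teal 16, Gold 13, Violet 1, Blue 3, Amber 0, Green 3 (total 39).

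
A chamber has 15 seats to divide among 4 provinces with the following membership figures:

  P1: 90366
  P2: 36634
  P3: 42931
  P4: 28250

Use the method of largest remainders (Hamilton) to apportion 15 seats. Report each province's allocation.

Total 198181; standard divisor 198181/15 ≈ 13212.067.
Standard quotas: P1 6.8397, P2 2.7728, P3 3.2494, P4 2.1382.
Lower quotas: P1 6, P2 2, P3 3, P4 2 (sum 13, leaving 2 seats).
Remainders in descending order: P1 0.8397, P2 0.7728, P3 0.2494, P4 0.1382.
The surplus seats go to P1, P2.

P1 7, P2 3, P3 3, P4 2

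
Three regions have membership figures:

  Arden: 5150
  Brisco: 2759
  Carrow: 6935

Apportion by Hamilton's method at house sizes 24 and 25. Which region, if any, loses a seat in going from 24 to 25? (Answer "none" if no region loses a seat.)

Brisco

At 24 seats: Arden 8, Brisco 5, Carrow 11.
At 25 seats: Arden 9, Brisco 4, Carrow 12.
Brisco drops from 5 to 4.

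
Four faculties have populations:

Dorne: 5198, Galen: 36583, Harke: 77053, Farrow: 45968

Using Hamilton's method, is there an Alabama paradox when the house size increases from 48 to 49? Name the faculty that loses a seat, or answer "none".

At 48 seats: Dorne 2, Galen 11, Harke 22, Farrow 13.
At 49 seats: Dorne 1, Galen 11, Harke 23, Farrow 14.
Dorne drops from 2 to 1.

Dorne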